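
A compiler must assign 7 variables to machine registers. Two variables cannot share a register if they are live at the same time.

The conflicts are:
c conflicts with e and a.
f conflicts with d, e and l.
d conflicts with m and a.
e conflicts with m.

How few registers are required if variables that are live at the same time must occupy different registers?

3

The cycle c-e-f-d-a-c has odd length 5, so it cannot be 2-colored; at least 3 registers are needed.
3 registers suffice: c=3, f=1, d=2, e=2, l=2, m=1, a=1. No two conflicting variables share a register.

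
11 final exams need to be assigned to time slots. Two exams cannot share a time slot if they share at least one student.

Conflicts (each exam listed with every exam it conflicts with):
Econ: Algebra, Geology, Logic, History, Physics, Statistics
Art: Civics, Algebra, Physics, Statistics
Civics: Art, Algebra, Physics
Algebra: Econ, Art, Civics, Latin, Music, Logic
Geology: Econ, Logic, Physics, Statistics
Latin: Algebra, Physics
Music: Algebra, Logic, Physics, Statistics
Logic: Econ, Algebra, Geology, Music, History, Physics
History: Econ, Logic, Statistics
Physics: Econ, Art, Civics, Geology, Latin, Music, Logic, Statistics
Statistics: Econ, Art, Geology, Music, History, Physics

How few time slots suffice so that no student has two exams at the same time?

Econ, Geology, Logic, Physics all conflict with each other, so at least 4 time slots are needed.
A valid assignment using 4 time slots: Econ=3, Art=3, Civics=2, Algebra=1, Geology=4, Latin=2, Music=3, Logic=2, History=1, Physics=1, Statistics=2. Every pair that conflicts lands in different time slots.

4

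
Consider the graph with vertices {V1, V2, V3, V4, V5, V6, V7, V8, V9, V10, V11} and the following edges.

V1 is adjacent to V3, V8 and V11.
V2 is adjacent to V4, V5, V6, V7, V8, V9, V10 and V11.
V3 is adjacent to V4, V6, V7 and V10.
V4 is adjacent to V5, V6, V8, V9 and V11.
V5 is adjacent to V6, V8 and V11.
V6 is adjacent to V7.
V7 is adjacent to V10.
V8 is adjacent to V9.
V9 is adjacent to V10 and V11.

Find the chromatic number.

V2, V4, V8, V9 are mutually adjacent (a clique of size 4), so at least 4 colors are needed.
4 colors suffice: color 1 → {V2, V3}; color 2 → {V1, V4, V7}; color 3 → {V6, V8, V10, V11}; color 4 → {V5, V9}. Each edge has distinct colors on its endpoints.

4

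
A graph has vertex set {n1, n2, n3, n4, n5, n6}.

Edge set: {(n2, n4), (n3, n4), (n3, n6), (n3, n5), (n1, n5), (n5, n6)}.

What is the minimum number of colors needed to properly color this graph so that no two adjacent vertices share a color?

n3, n5, n6 are pairwise adjacent, so at least 3 colors are needed.
3 colors suffice: color 1 → {n1, n2, n3}; color 2 → {n4, n5}; color 3 → {n6}. Each edge has distinct colors on its endpoints.

3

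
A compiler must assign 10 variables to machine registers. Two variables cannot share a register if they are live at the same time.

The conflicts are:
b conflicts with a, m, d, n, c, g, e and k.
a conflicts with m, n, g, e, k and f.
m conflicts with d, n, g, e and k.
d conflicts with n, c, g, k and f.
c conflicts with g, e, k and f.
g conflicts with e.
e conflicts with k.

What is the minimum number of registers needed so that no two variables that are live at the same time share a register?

5

b, a, m, e, k pairwise conflict, so at least 5 registers are needed.
5 registers suffice: b=1, a=2, m=3, d=2, n=4, c=3, g=5, e=4, k=5, f=1. Every pair that conflicts lands in different registers.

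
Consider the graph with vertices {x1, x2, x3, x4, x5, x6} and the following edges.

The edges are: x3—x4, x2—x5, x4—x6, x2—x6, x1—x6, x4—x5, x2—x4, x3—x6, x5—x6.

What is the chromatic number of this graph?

4

x2, x4, x5, x6 are mutually adjacent (a clique of size 4), so at least 4 colors are needed.
4 colors suffice: color 1 → {x6}; color 2 → {x1, x4}; color 3 → {x3, x5}; color 4 → {x2}. Each edge has distinct colors on its endpoints.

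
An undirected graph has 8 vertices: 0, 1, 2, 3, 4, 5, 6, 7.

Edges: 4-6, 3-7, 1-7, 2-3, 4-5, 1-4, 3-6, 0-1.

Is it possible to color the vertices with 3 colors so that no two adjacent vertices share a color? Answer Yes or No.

The chromatic number is 3. The cycle 1-7-3-6-4-1 has odd length 5, so it cannot be 2-colored; at least 3 colors are needed.
One proper 3-coloring: 0=b, 1=a, 2=b, 3=a, 4=b, 5=a, 6=c, 7=b.
That is already a proper 3-coloring.

Yes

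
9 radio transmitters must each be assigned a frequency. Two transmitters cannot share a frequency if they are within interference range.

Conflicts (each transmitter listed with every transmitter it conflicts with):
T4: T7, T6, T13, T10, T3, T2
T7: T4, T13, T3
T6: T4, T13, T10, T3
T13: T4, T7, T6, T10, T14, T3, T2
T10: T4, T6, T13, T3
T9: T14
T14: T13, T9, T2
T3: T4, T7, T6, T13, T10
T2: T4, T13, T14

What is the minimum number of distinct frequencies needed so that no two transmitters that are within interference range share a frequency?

T4, T6, T13, T10, T3 are mutually in conflict, so at least 5 frequencies are needed.
5 frequencies suffice: frequency 1 → {T13, T9}; frequency 2 → {T4, T14}; frequency 3 → {T3, T2}; frequency 4 → {T7, T6}; frequency 5 → {T10}. No two conflicting transmitters share a frequency.

5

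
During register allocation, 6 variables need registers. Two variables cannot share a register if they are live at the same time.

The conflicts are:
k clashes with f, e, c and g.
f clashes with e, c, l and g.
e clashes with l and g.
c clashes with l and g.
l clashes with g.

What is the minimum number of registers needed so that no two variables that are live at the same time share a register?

f, c, l, g are mutually in conflict, so at least 4 registers are needed.
4 registers suffice: k=4, f=1, e=3, c=3, l=4, g=2. Every pair that conflicts lands in different registers.

4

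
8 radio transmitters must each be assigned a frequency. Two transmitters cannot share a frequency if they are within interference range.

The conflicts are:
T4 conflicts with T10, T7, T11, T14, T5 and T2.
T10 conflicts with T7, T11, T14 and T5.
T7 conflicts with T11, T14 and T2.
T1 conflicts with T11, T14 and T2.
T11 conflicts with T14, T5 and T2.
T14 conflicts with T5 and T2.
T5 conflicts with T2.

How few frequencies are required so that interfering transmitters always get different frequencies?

5

T4, T10, T7, T11, T14 all conflict with each other, so at least 5 frequencies are needed.
5 frequencies suffice: T4=4, T10=3, T7=5, T1=4, T11=1, T14=2, T5=5, T2=3. No two conflicting transmitters share a frequency.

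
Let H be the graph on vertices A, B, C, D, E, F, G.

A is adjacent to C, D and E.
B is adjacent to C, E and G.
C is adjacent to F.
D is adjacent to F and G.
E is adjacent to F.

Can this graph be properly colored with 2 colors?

The cycle G-B-C-A-D-G has odd length 5, so it cannot be 2-colored; at least 3 colors are needed.
So 2 colors are not enough.

No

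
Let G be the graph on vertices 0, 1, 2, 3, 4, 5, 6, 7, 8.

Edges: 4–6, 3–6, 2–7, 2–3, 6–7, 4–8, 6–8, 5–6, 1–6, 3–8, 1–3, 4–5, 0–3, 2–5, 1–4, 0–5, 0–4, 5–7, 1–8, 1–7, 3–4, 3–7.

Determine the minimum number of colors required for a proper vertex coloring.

1, 3, 4, 6, 8 are mutually adjacent (a clique of size 5), so at least 5 colors are needed.
5 colors suffice: color a → {3, 5}; color b → {4, 7}; color c → {0, 2, 6}; color d → {1}; color e → {8}. No two adjacent vertices share a color.

5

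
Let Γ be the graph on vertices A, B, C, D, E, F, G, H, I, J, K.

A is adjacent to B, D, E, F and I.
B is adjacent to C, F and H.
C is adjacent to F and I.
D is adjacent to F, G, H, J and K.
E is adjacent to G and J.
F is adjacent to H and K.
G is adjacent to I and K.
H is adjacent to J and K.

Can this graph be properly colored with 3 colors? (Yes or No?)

D, F, H, K form a clique, so at least 4 colors are needed.
So 3 colors are not enough.

No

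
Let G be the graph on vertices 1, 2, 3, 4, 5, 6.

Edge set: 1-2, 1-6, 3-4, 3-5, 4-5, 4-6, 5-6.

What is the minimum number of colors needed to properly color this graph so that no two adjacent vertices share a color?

3

3, 4, 5 form a triangle, so at least 3 colors are needed.
3 colors suffice: color a → {2, 3, 6}; color b → {1, 5}; color c → {4}. No two adjacent vertices share a color.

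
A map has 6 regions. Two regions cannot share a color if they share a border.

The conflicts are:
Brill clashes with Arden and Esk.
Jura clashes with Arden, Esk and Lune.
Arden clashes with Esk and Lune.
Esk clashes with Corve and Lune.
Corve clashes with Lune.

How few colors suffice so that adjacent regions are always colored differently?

Jura, Arden, Esk, Lune all conflict with each other, so at least 4 colors are needed.
A valid assignment using 4 colors: Brill=3, Jura=4, Arden=2, Esk=1, Corve=2, Lune=3. Every pair that conflicts lands in different colors.

4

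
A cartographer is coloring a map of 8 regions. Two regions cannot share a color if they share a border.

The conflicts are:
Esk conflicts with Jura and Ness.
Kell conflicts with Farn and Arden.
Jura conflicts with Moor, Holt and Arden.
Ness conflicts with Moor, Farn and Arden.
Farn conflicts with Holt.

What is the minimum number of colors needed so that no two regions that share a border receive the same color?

3

The cycle Farn-Ness-Moor-Jura-Holt-Farn has odd length 5, so it cannot be 2-colored; at least 3 colors are needed.
A valid assignment using 3 colors: Esk=2, Kell=1, Jura=1, Ness=1, Moor=2, Farn=2, Holt=3, Arden=2. Each listed conflict is separated.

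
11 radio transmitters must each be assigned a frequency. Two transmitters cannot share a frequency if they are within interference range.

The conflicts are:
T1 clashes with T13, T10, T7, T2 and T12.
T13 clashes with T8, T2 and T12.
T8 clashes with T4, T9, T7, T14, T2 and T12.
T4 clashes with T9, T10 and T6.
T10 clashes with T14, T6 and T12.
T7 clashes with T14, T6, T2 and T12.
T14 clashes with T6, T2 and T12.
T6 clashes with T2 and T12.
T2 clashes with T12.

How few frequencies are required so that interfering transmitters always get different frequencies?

5

T7, T14, T6, T2, T12 are mutually in conflict, so at least 5 frequencies are needed.
Using 5 frequencies: T1=2, T13=4, T8=2, T4=1, T9=3, T10=3, T7=4, T14=5, T6=2, T2=3, T12=1. Each listed conflict is separated.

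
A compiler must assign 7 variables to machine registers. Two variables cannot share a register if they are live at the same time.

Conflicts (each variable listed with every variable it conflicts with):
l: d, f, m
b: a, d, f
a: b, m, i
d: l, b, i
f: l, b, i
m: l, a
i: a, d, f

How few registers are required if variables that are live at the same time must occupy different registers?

3

The cycle l-f-b-a-m-l has odd length 5, so it cannot be 2-colored; at least 3 registers are needed.
A valid assignment using 3 registers: l=1, b=1, a=2, d=2, f=2, m=3, i=1. Each listed conflict is separated.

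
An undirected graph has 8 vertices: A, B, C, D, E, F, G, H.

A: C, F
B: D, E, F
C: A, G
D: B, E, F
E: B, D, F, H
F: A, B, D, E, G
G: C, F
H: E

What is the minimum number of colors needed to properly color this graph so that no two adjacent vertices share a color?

4

B, D, E, F are pairwise adjacent (a clique of size 4), so at least 4 colors are needed.
One proper 4-coloring: A=blue, B=green, C=red, D=yellow, E=blue, F=red, G=blue, H=red. Every edge joins two different colors.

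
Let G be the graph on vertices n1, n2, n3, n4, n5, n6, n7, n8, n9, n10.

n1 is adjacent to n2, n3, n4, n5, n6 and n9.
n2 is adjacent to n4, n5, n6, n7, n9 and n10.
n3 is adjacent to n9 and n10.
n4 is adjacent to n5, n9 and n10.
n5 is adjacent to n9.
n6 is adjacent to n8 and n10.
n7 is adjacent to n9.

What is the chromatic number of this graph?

n1, n2, n4, n5, n9 are mutually adjacent (a clique of size 5), so at least 5 colors are needed.
5 colors suffice: n1=B, n2=R, n3=R, n4=Y, n5=P, n6=G, n7=B, n8=R, n9=G, n10=B. Every edge joins two different colors.

5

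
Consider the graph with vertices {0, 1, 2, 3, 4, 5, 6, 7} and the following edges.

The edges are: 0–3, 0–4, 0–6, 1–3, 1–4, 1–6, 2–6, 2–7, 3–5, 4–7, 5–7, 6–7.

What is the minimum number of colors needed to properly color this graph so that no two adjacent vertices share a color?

3

2, 6, 7 are pairwise adjacent, so at least 3 colors are needed.
3 colors suffice: color a → {3, 4, 6}; color b → {0, 1, 7}; color c → {2, 5}. No two adjacent vertices share a color.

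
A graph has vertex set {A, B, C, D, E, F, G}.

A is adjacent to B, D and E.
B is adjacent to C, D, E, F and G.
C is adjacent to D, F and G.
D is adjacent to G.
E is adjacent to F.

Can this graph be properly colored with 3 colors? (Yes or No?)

B, C, D, G are mutually adjacent (a clique of size 4), so at least 4 colors are needed.
So 3 colors are not enough.

No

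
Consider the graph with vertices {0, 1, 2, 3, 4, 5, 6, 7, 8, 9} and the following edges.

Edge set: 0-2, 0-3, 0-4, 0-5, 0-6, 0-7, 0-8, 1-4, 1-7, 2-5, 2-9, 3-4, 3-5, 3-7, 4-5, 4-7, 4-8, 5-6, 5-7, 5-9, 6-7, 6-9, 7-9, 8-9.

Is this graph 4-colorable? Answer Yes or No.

No

0, 3, 4, 5, 7 form a clique, so at least 5 colors are needed.
So 4 colors are not enough.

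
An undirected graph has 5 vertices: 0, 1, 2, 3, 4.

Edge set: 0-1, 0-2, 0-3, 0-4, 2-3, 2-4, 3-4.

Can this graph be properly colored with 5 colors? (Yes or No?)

The chromatic number is 4. 0, 2, 3, 4 are mutually adjacent (a clique of size 4), so at least 4 colors are needed.
One proper 4-coloring: 0=red, 1=blue, 2=blue, 3=green, 4=yellow.
Since 5 ≥ 4, a proper 5-coloring certainly exists.

Yes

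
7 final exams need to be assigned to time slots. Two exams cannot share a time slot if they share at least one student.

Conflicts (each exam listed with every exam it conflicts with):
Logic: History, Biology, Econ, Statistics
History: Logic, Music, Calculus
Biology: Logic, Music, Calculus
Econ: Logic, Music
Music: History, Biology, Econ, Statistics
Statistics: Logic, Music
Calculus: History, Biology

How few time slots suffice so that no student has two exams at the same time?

2

Logic and Econ conflict, so at least 2 time slots are needed.
2 time slots suffice: Logic=1, History=2, Biology=2, Econ=2, Music=1, Statistics=2, Calculus=1. Every pair that conflicts lands in different time slots.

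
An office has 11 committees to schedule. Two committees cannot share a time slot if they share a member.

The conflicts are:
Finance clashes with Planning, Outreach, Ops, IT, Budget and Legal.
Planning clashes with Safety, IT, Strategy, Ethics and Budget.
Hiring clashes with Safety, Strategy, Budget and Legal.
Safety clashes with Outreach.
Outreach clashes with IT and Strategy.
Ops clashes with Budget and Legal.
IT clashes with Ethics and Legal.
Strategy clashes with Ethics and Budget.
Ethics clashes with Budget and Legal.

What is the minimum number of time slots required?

4

Planning, Strategy, Ethics, Budget all conflict with each other, so at least 4 time slots are needed.
4 time slots suffice: time slot 1 → {Safety, IT, Budget}; time slot 2 → {Planning, Outreach, Legal}; time slot 3 → {Finance, Hiring, Ethics}; time slot 4 → {Ops, Strategy}. Every pair that conflicts lands in different time slots.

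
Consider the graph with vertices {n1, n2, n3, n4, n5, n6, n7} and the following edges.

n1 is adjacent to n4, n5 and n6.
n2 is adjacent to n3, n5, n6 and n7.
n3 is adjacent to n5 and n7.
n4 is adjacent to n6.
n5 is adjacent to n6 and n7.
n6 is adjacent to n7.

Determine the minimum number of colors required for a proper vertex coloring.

n2, n5, n6, n7 are mutually adjacent (a clique of size 4), so at least 4 colors are needed.
4 colors suffice: color 1 → {n3, n6}; color 2 → {n4, n5}; color 3 → {n1, n2}; color 4 → {n7}. Each edge has distinct colors on its endpoints.

4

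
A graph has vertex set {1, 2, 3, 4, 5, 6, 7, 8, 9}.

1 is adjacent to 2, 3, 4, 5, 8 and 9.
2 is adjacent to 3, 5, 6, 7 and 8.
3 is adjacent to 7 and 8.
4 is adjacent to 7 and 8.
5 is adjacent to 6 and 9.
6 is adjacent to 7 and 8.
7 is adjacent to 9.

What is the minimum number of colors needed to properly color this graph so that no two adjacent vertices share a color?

4

1, 2, 3, 8 are mutually adjacent (a clique of size 4), so at least 4 colors are needed.
4 colors suffice: color red → {1, 7}; color blue → {2, 4, 9}; color green → {5, 8}; color yellow → {3, 6}. No two adjacent vertices share a color.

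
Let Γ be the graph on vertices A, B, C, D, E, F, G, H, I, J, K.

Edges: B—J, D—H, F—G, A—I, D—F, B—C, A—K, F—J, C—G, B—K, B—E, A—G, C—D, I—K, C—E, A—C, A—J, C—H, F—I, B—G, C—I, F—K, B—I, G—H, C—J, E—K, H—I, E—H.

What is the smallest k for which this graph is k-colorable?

B, C, G form a triangle, so at least 3 colors are needed.
3 colors suffice: color 1 → {C, K}; color 2 → {A, B, F, H}; color 3 → {D, E, G, I, J}. No two adjacent vertices share a color.

3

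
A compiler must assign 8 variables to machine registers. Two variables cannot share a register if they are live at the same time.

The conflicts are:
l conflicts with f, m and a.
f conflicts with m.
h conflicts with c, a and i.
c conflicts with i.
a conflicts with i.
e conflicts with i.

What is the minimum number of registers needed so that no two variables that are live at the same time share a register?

l, f, m pairwise conflict, so at least 3 registers are needed.
3 registers suffice: register 1 → {l, i}; register 2 → {h, m, e}; register 3 → {f, c, a}. Each listed conflict is separated.

3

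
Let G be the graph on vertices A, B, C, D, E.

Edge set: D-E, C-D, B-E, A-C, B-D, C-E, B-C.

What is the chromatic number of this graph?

4

B, C, D, E are pairwise adjacent (a clique of size 4), so at least 4 colors are needed.
4 colors suffice: color 1 → {C}; color 2 → {A, B}; color 3 → {E}; color 4 → {D}. Every edge joins two different colors.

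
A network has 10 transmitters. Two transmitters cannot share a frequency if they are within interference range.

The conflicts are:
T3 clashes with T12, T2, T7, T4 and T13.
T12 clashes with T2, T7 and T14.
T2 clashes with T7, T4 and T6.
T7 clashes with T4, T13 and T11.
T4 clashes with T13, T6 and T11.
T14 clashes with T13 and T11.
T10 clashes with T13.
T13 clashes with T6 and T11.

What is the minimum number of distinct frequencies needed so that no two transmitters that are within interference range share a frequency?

T3, T12, T2, T7 all conflict with each other, so at least 4 frequencies are needed.
4 frequencies suffice: frequency 1 → {T2, T13}; frequency 2 → {T7, T14, T10, T6}; frequency 3 → {T12, T4}; frequency 4 → {T3, T11}. Each listed conflict is separated.

4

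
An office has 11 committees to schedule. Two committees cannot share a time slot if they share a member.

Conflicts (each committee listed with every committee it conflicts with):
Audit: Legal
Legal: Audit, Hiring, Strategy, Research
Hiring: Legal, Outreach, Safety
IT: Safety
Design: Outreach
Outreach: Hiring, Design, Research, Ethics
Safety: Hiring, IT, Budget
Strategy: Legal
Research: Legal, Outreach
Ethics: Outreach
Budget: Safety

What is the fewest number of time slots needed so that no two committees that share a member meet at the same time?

2

Outreach and Ethics conflict, so at least 2 time slots are needed.
2 time slots suffice: time slot 1 → {Legal, Outreach, Safety}; time slot 2 → {Audit, Hiring, IT, Design, Strategy, Research, Ethics, Budget}. Every pair that conflicts lands in different time slots.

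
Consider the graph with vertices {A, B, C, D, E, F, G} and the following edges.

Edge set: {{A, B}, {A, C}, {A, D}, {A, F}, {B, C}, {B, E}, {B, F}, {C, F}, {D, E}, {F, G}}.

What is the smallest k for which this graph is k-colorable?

4

A, B, C, F form a clique, so at least 4 colors are needed.
4 colors suffice: color red → {D, F}; color blue → {A, E, G}; color green → {B}; color yellow → {C}. No two adjacent vertices share a color.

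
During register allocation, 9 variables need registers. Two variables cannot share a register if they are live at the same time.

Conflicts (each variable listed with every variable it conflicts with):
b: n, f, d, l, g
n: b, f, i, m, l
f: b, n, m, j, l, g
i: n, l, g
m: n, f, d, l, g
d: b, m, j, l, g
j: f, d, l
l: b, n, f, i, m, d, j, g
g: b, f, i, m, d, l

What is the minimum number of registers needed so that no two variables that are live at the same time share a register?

b, f, l, g pairwise conflict, so at least 4 registers are needed.
4 registers suffice: register 1 → {l}; register 2 → {n, j, g}; register 3 → {f, i, d}; register 4 → {b, m}. No two conflicting variables share a register.

4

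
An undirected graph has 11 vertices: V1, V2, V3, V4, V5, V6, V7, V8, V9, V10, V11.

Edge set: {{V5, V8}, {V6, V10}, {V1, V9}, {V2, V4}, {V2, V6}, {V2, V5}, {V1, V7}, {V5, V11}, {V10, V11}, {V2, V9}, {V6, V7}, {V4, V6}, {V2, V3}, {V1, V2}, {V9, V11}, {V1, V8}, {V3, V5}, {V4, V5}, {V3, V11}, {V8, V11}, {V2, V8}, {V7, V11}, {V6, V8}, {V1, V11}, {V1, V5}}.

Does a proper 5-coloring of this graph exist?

The chromatic number is 4. V1, V2, V5, V8 are mutually adjacent (a clique of size 4), so at least 4 colors are needed.
4 colors suffice: V1=3, V2=1, V3=3, V4=3, V5=2, V6=2, V7=4, V8=4, V9=2, V10=3, V11=1.
Since 5 ≥ 4, a proper 5-coloring certainly exists.

Yes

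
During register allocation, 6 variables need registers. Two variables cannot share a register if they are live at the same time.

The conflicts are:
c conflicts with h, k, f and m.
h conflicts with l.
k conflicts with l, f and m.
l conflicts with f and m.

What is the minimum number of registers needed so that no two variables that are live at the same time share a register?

k, l, m pairwise conflict, so at least 3 registers are needed.
3 registers suffice: register 1 → {h, k}; register 2 → {c, l}; register 3 → {f, m}. Each listed conflict is separated.

3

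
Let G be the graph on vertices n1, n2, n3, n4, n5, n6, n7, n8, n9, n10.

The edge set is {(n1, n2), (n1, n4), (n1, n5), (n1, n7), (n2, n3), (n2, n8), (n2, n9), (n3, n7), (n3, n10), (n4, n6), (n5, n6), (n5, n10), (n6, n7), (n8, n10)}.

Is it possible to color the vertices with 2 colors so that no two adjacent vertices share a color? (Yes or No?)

The cycle n3-n2-n1-n5-n10-n3 has odd length 5, so it cannot be 2-colored; at least 3 colors are needed.
So 2 colors are not enough.

No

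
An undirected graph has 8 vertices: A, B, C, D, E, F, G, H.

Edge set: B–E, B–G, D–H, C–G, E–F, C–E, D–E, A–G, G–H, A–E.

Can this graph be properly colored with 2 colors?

The cycle D-E-B-G-H-D has odd length 5, so it cannot be 2-colored; at least 3 colors are needed.
So 2 colors are not enough.

No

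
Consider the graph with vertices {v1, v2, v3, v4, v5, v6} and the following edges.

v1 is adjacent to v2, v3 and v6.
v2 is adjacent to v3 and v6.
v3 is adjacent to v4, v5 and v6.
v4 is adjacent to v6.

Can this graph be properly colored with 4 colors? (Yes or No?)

The chromatic number is 4. v1, v2, v3, v6 form a clique, so at least 4 colors are needed.
4 colors suffice: color 1 → {v3}; color 2 → {v5, v6}; color 3 → {v2, v4}; color 4 → {v1}.
That is already a proper 4-coloring.

Yes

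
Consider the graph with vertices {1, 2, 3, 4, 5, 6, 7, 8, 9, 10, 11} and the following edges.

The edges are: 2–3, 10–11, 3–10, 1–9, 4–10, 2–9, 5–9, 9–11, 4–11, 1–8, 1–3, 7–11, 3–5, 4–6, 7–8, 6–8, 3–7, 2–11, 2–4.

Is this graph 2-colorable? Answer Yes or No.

No

4, 10, 11 are pairwise adjacent, so at least 3 colors are needed.
So 2 colors are not enough.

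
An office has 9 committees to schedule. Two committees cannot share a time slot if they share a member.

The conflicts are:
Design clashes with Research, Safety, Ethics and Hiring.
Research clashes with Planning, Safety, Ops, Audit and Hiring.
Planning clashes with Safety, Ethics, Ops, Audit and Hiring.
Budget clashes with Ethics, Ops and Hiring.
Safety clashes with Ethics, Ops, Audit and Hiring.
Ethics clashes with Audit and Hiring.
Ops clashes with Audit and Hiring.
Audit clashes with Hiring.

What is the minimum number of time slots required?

6

Research, Planning, Safety, Ops, Audit, Hiring are mutually in conflict, so at least 6 time slots are needed.
6 time slots suffice: Design=4, Research=3, Planning=5, Budget=2, Safety=2, Ethics=3, Ops=6, Audit=4, Hiring=1. No two conflicting committees share a time slot.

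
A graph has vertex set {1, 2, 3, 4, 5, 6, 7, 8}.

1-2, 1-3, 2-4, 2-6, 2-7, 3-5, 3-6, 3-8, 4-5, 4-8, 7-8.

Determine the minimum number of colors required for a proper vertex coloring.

The cycle 1-2-4-8-3-1 has odd length 5, so it cannot be 2-colored; at least 3 colors are needed.
3 colors suffice: color a → {2, 3}; color b → {1, 4, 6, 7}; color c → {5, 8}. No two adjacent vertices share a color.

3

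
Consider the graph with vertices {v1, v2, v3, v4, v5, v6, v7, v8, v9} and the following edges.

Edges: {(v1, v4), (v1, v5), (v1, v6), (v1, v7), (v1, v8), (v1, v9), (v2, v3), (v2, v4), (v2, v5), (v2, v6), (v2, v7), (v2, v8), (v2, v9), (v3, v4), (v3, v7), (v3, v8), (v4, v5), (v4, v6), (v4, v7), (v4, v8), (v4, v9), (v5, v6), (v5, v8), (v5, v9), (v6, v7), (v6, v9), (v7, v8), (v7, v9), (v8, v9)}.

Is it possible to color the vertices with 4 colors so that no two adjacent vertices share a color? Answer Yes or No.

No

v2, v4, v5, v6, v9 are pairwise adjacent (a clique of size 5), so at least 5 colors are needed.
So 4 colors are not enough.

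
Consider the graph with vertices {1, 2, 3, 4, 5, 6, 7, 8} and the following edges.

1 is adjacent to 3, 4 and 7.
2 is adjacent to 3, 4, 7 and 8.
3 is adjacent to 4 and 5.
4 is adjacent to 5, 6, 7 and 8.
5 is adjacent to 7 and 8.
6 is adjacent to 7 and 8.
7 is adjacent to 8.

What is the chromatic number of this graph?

2, 4, 7, 8 form a clique, so at least 4 colors are needed.
4 colors suffice: color red → {4}; color blue → {3, 7}; color green → {1, 8}; color yellow → {2, 5, 6}. No two adjacent vertices share a color.

4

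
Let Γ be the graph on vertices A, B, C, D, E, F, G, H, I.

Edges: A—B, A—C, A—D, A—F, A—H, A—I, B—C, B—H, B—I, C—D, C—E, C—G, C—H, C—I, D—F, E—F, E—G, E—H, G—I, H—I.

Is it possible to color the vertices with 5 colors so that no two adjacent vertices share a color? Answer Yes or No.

The chromatic number is 5. A, B, C, H, I are pairwise adjacent (a clique of size 5), so at least 5 colors are needed.
5 colors suffice: A=2, B=5, C=1, D=3, E=2, F=1, G=4, H=4, I=3.
That is already a proper 5-coloring.

Yes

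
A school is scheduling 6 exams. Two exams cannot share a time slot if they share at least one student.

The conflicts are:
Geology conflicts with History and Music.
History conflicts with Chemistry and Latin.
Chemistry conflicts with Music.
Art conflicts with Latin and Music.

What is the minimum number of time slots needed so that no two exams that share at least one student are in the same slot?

3

The cycle Latin-History-Geology-Music-Art-Latin has odd length 5, so it cannot be 2-colored; at least 3 time slots are needed.
3 time slots suffice: time slot 1 → {History, Music}; time slot 2 → {Geology, Chemistry, Art}; time slot 3 → {Latin}. No two conflicting exams share a time slot.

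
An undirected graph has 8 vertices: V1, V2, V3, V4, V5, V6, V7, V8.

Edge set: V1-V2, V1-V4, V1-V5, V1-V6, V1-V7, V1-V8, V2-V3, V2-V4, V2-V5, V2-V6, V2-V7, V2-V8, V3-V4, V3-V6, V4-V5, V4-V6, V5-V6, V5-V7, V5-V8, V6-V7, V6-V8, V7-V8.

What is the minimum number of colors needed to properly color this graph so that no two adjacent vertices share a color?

V1, V2, V5, V6, V7, V8 form a clique, so at least 6 colors are needed.
A valid assignment using 6 colors: V1=3, V2=1, V3=3, V4=5, V5=4, V6=2, V7=6, V8=5. No two adjacent vertices share a color.

6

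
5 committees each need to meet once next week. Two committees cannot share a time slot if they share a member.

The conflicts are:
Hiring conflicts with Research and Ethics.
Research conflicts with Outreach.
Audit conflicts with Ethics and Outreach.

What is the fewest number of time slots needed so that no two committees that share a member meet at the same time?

3

The cycle Outreach-Audit-Ethics-Hiring-Research-Outreach has odd length 5, so it cannot be 2-colored; at least 3 time slots are needed.
3 time slots suffice: time slot 1 → {Research, Ethics}; time slot 2 → {Hiring, Audit}; time slot 3 → {Outreach}. Each listed conflict is separated.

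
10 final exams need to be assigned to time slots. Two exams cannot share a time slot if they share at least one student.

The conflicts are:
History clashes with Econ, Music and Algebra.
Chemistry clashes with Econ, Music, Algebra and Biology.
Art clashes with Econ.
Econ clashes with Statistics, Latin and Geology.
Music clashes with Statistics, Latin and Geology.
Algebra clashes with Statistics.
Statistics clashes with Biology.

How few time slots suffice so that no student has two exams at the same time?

Chemistry and Algebra conflict, so at least 2 time slots are needed.
Using 2 time slots: History=2, Chemistry=2, Art=2, Econ=1, Music=1, Algebra=1, Statistics=2, Biology=1, Latin=2, Geology=2. Each listed conflict is separated.

2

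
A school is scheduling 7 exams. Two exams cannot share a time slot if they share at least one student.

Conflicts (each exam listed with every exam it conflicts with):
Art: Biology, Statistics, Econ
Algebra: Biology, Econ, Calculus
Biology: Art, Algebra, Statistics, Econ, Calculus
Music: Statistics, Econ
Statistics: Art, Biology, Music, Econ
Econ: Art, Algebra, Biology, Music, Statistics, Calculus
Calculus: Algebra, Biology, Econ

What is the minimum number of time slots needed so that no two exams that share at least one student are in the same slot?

Art, Biology, Statistics, Econ all conflict with each other, so at least 4 time slots are needed.
A valid assignment using 4 time slots: Art=4, Algebra=3, Biology=2, Music=2, Statistics=3, Econ=1, Calculus=4. Every pair that conflicts lands in different time slots.

4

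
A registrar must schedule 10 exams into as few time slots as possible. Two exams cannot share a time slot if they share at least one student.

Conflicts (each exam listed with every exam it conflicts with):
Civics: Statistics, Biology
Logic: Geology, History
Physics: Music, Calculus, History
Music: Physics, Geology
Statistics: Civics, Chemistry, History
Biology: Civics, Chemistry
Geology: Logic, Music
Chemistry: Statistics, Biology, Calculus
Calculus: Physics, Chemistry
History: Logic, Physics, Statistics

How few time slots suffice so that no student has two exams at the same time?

3

The cycle Physics-History-Statistics-Chemistry-Calculus-Physics has odd length 5, so it cannot be 2-colored; at least 3 time slots are needed.
A valid assignment using 3 time slots: Civics=2, Logic=3, Physics=1, Music=2, Statistics=1, Biology=1, Geology=1, Chemistry=2, Calculus=3, History=2. Each listed conflict is separated.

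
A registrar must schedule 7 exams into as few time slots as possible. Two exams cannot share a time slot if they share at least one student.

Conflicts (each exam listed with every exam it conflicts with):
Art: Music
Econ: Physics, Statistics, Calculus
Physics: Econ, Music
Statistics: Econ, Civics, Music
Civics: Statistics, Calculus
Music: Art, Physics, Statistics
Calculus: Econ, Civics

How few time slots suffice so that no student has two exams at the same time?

Statistics and Civics conflict, so at least 2 time slots are needed.
Using 2 time slots: Art=1, Econ=2, Physics=1, Statistics=1, Civics=2, Music=2, Calculus=1. Each listed conflict is separated.

2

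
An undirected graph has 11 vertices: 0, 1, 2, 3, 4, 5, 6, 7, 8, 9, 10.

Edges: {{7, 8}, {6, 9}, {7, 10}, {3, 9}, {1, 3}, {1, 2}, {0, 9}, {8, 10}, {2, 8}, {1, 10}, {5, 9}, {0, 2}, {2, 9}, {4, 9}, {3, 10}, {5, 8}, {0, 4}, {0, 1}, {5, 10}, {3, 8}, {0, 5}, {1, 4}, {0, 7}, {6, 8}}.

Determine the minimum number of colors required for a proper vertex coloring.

0, 1, 4 are mutually adjacent, so at least 3 colors are needed.
A valid assignment using 3 colors: 0=blue, 1=red, 2=green, 3=green, 4=green, 5=green, 6=blue, 7=green, 8=red, 9=red, 10=blue. Each edge has distinct colors on its endpoints.

3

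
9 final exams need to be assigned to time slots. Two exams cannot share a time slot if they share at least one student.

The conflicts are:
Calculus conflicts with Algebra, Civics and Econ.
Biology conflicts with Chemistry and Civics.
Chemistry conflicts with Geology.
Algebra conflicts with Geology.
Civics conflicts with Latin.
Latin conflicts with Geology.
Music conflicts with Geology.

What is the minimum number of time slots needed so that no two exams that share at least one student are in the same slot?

The cycle Biology-Chemistry-Geology-Latin-Civics-Biology has odd length 5, so it cannot be 2-colored; at least 3 time slots are needed.
3 time slots suffice: time slot 1 → {Calculus, Biology, Geology}; time slot 2 → {Chemistry, Algebra, Civics, Music, Econ}; time slot 3 → {Latin}. No two conflicting exams share a time slot.

3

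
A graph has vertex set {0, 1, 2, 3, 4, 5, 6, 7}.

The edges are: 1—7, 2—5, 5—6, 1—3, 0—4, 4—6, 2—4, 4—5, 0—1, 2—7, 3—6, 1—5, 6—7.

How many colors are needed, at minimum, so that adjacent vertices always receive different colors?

4, 5, 6 are pairwise adjacent, so at least 3 colors are needed.
3 colors suffice: color a → {0, 3, 5, 7}; color b → {1, 2, 6}; color c → {4}. Each edge has distinct colors on its endpoints.

3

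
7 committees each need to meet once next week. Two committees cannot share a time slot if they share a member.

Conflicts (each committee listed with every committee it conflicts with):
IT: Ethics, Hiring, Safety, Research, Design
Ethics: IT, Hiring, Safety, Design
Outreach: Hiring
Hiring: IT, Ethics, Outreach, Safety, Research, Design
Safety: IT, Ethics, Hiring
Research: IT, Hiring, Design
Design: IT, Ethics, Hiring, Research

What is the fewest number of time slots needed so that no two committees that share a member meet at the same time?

4

IT, Ethics, Hiring, Design all conflict with each other, so at least 4 time slots are needed.
4 time slots suffice: time slot 1 → {Hiring}; time slot 2 → {IT, Outreach}; time slot 3 → {Safety, Design}; time slot 4 → {Ethics, Research}. No two conflicting committees share a time slot.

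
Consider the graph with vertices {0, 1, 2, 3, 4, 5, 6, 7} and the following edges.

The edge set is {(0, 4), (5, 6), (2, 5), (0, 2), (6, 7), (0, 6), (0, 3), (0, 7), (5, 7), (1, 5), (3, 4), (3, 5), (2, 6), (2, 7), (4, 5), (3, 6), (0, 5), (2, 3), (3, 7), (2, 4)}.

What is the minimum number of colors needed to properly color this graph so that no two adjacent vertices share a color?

6

0, 2, 3, 5, 6, 7 are pairwise adjacent (a clique of size 6), so at least 6 colors are needed.
6 colors suffice: color a → {5}; color b → {1, 3}; color c → {0}; color d → {2}; color e → {4, 6}; color f → {7}. Every edge joins two different colors.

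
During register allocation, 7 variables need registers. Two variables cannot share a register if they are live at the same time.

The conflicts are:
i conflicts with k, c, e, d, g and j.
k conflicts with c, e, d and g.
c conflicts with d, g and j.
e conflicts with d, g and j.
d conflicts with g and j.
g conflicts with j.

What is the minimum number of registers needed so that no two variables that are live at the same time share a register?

5

i, k, e, d, g are mutually in conflict, so at least 5 registers are needed.
5 registers suffice: register 1 → {i}; register 2 → {d}; register 3 → {g}; register 4 → {c, e}; register 5 → {k, j}. Each listed conflict is separated.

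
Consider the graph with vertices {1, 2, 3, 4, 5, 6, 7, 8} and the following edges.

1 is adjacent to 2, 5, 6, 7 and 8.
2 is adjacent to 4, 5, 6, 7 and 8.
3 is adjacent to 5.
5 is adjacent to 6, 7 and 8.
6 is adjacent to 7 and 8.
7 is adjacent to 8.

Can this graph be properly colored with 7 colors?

Yes

The chromatic number is 6. 1, 2, 5, 6, 7, 8 are pairwise adjacent (a clique of size 6), so at least 6 colors are needed.
6 colors suffice: 1=f, 2=b, 3=b, 4=a, 5=a, 6=d, 7=c, 8=e.
Since 7 ≥ 6, a proper 7-coloring certainly exists.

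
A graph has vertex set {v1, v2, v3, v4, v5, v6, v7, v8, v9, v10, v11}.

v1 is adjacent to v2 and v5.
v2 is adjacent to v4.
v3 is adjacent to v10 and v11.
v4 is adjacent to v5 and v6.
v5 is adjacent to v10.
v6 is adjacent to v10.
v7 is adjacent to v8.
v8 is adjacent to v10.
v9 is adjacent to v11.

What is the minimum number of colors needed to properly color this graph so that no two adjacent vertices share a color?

v8 and v10 are adjacent, so at least 2 colors are needed.
2 colors suffice: v1=1, v2=2, v3=2, v4=1, v5=2, v6=2, v7=1, v8=2, v9=2, v10=1, v11=1. Every edge joins two different colors.

2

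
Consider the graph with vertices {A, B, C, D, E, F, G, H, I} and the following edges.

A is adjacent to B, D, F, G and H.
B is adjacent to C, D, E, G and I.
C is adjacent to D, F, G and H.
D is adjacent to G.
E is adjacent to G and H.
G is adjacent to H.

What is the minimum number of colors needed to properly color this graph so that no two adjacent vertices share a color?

4

A, B, D, G are mutually adjacent (a clique of size 4), so at least 4 colors are needed.
4 colors suffice: A=3, B=1, C=3, D=4, E=3, F=1, G=2, H=1, I=2. Each edge has distinct colors on its endpoints.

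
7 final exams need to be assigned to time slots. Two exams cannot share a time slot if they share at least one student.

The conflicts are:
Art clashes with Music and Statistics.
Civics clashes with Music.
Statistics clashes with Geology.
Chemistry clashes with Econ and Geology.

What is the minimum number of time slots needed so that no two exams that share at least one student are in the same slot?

Art and Music conflict, so at least 2 time slots are needed.
2 time slots suffice: time slot 1 → {Art, Civics, Econ, Geology}; time slot 2 → {Music, Statistics, Chemistry}. Each listed conflict is separated.

2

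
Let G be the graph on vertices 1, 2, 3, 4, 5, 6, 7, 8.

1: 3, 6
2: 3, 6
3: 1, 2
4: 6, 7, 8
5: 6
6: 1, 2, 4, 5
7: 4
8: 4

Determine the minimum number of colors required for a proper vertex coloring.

2

1 and 6 are adjacent, so at least 2 colors are needed.
2 colors suffice: 1=blue, 2=blue, 3=red, 4=blue, 5=blue, 6=red, 7=red, 8=red. Each edge has distinct colors on its endpoints.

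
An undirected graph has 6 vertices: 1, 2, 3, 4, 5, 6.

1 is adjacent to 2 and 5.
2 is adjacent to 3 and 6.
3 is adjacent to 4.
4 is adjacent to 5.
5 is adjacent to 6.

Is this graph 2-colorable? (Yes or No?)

No

The cycle 2-3-4-5-1-2 has odd length 5, so it cannot be 2-colored; at least 3 colors are needed.
So 2 colors are not enough.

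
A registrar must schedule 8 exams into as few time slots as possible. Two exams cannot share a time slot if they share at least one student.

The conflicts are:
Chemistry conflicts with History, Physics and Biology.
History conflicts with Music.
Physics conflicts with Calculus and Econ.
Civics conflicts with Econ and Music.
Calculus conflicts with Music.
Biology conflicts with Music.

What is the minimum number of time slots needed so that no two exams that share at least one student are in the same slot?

3

The cycle Chemistry-History-Music-Calculus-Physics-Chemistry has odd length 5, so it cannot be 2-colored; at least 3 time slots are needed.
3 time slots suffice: time slot 1 → {Physics, Music}; time slot 2 → {Chemistry, Calculus, Econ}; time slot 3 → {History, Civics, Biology}. Each listed conflict is separated.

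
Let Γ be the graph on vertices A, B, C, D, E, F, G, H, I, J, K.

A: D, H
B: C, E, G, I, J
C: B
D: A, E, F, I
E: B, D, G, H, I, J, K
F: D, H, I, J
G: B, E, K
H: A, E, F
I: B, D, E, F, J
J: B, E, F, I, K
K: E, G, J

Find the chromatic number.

4

B, E, I, J form a clique, so at least 4 colors are needed.
4 colors suffice: A=red, B=yellow, C=red, D=green, E=red, F=red, G=green, H=blue, I=blue, J=green, K=blue. Every edge joins two different colors.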